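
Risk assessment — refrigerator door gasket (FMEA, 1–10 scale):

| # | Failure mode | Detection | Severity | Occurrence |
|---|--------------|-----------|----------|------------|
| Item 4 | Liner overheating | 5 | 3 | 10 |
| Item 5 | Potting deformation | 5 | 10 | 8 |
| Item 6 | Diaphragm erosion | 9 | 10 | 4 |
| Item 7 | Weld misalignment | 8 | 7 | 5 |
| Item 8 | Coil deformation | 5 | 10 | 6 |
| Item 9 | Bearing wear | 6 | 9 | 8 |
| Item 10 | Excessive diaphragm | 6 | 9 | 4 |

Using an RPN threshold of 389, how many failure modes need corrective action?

2

RPN = Severity × Occurrence × Detection:
  Item 4: 3 × 10 × 5 = 150
  Item 5: 10 × 8 × 5 = 400
  Item 6: 10 × 4 × 9 = 360
  Item 7: 7 × 5 × 8 = 280
  Item 8: 10 × 6 × 5 = 300
  Item 9: 9 × 8 × 6 = 432
  Item 10: 9 × 4 × 6 = 216
Modes with RPN ≥ 389: Item 5 (400), Item 9 (432) → 2.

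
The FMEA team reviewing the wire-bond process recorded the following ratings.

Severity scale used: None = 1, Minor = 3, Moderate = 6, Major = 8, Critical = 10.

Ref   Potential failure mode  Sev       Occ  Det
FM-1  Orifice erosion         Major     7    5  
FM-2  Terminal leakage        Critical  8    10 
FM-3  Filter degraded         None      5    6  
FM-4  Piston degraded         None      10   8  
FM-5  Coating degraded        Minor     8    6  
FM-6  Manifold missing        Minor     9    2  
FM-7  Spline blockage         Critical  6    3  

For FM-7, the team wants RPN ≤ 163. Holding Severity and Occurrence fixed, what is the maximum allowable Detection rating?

FM-7: S=10, O=6, D=3 → current RPN = 180.
Fixed product = 60. Need 60 × D ≤ 163, so D ≤ 163/60 = 2.72.
Maximum integer Detection rating = 2 (gives RPN 120; D=3 would give 180 > 163).

2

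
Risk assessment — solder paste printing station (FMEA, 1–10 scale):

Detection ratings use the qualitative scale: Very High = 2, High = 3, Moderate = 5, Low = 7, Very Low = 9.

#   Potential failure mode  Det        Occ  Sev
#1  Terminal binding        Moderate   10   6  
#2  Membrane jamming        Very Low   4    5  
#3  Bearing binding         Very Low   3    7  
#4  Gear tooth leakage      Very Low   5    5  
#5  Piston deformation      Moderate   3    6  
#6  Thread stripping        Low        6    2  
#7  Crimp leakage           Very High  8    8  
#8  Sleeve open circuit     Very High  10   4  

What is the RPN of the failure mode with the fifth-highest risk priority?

128

RPN = Severity × Occurrence × Detection:
  #1: 6 × 10 × 5 = 300
  #2: 5 × 4 × 9 = 180
  #3: 7 × 3 × 9 = 189
  #4: 5 × 5 × 9 = 225
  #5: 6 × 3 × 5 = 90
  #6: 2 × 6 × 7 = 84
  #7: 8 × 8 × 2 = 128
  #8: 4 × 10 × 2 = 80
Sorted descending: 300, 225, 189, 180, 128, 90, 84, 80.
The fifth-highest RPN is 128 (#7).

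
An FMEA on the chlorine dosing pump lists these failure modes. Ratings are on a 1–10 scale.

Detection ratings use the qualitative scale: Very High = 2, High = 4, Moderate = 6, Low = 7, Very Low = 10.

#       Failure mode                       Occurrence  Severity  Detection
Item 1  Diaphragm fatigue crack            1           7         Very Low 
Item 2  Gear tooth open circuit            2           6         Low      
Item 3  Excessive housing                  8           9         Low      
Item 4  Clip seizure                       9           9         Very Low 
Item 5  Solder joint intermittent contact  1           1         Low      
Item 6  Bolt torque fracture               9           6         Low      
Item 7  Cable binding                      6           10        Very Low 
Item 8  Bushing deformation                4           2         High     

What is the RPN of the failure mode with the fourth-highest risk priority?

378

RPN = Severity × Occurrence × Detection:
  Item 1: 7 × 1 × 10 = 70
  Item 2: 6 × 2 × 7 = 84
  Item 3: 9 × 8 × 7 = 504
  Item 4: 9 × 9 × 10 = 810
  Item 5: 1 × 1 × 7 = 7
  Item 6: 6 × 9 × 7 = 378
  Item 7: 10 × 6 × 10 = 600
  Item 8: 2 × 4 × 4 = 32
Sorted descending: 810, 600, 504, 378, 84, 70, 32, 7.
The fourth-highest RPN is 378 (Item 6).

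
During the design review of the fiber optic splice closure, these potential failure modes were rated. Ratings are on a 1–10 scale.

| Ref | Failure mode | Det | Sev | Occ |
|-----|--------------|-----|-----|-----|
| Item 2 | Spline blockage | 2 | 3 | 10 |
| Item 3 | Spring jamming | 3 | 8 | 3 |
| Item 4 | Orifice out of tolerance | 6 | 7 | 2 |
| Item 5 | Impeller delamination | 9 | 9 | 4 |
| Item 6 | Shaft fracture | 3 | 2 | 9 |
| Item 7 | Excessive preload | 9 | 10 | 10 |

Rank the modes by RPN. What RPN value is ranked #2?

324

RPN = Severity × Occurrence × Detection:
  Item 2: 3 × 10 × 2 = 60
  Item 3: 8 × 3 × 3 = 72
  Item 4: 7 × 2 × 6 = 84
  Item 5: 9 × 4 × 9 = 324
  Item 6: 2 × 9 × 3 = 54
  Item 7: 10 × 10 × 9 = 900
Sorted descending: 900, 324, 84, 72, 60, 54.
The second-highest RPN is 324 (Item 5).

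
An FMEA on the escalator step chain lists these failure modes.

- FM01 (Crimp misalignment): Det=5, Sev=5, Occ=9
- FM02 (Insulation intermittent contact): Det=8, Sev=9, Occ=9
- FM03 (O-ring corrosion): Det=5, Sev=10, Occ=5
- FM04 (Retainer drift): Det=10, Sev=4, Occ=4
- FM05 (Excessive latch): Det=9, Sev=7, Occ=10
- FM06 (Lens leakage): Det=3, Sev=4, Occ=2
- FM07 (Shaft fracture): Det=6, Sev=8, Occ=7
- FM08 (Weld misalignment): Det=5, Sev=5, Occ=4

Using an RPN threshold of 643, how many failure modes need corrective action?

1

RPN = Severity × Occurrence × Detection:
  FM01: 5 × 9 × 5 = 225
  FM02: 9 × 9 × 8 = 648
  FM03: 10 × 5 × 5 = 250
  FM04: 4 × 4 × 10 = 160
  FM05: 7 × 10 × 9 = 630
  FM06: 4 × 2 × 3 = 24
  FM07: 8 × 7 × 6 = 336
  FM08: 5 × 4 × 5 = 100
Modes with RPN ≥ 643: FM02 (648) → 1.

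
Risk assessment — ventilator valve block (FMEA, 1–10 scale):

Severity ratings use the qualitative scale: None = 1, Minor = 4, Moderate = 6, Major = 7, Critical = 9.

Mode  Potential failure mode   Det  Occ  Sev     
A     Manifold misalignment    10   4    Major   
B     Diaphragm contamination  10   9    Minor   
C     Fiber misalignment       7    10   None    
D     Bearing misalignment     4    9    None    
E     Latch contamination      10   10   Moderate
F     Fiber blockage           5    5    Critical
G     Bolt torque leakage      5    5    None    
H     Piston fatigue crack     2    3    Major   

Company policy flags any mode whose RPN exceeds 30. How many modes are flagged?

7

RPN = Severity × Occurrence × Detection:
  A: 7 × 4 × 10 = 280
  B: 4 × 9 × 10 = 360
  C: 1 × 10 × 7 = 70
  D: 1 × 9 × 4 = 36
  E: 6 × 10 × 10 = 600
  F: 9 × 5 × 5 = 225
  G: 1 × 5 × 5 = 25
  H: 7 × 3 × 2 = 42
Modes with RPN > 30: A (280), B (360), C (70), D (36), E (600), F (225), H (42) → 7.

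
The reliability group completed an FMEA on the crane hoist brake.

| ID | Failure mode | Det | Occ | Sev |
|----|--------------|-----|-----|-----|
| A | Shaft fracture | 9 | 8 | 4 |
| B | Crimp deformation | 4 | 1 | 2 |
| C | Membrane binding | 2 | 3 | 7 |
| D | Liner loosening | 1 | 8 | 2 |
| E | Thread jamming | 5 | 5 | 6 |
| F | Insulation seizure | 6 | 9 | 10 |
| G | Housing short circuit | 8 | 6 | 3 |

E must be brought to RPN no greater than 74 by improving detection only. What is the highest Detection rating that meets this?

2

E: S=6, O=5, D=5 → current RPN = 150.
Fixed product = 30. Need 30 × D ≤ 74, so D ≤ 74/30 = 2.47.
Maximum integer Detection rating = 2 (gives RPN 60; D=3 would give 90 > 74).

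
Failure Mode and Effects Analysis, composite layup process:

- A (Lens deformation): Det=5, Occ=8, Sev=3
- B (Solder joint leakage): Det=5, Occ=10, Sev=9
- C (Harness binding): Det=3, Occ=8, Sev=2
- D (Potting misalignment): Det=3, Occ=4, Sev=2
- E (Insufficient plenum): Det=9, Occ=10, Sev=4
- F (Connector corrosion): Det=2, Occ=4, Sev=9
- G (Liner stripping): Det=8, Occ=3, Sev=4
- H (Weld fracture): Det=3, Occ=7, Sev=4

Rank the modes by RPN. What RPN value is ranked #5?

RPN = Severity × Occurrence × Detection:
  A: 3 × 8 × 5 = 120
  B: 9 × 10 × 5 = 450
  C: 2 × 8 × 3 = 48
  D: 2 × 4 × 3 = 24
  E: 4 × 10 × 9 = 360
  F: 9 × 4 × 2 = 72
  G: 4 × 3 × 8 = 96
  H: 4 × 7 × 3 = 84
Sorted descending: 450, 360, 120, 96, 84, 72, 48, 24.
The fifth-highest RPN is 84 (H).

84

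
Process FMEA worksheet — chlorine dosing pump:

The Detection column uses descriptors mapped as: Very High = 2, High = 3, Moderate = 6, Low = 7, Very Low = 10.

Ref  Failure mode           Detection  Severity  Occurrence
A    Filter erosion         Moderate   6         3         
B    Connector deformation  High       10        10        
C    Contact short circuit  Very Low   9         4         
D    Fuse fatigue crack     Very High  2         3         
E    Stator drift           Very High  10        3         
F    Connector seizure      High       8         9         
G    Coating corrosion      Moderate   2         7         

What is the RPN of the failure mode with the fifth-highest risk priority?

RPN = Severity × Occurrence × Detection:
  A: 6 × 3 × 6 = 108
  B: 10 × 10 × 3 = 300
  C: 9 × 4 × 10 = 360
  D: 2 × 3 × 2 = 12
  E: 10 × 3 × 2 = 60
  F: 8 × 9 × 3 = 216
  G: 2 × 7 × 6 = 84
Sorted descending: 360, 300, 216, 108, 84, 60, 12.
The fifth-highest RPN is 84 (G).

84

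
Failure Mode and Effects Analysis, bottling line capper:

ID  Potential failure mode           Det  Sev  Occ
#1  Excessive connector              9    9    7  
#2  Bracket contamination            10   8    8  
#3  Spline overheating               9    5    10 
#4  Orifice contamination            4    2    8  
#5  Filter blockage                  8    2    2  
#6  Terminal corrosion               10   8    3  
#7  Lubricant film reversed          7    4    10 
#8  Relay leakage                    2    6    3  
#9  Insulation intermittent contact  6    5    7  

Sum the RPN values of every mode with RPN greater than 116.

2387

RPN = Severity × Occurrence × Detection:
  #1: 9 × 7 × 9 = 567
  #2: 8 × 8 × 10 = 640
  #3: 5 × 10 × 9 = 450
  #4: 2 × 8 × 4 = 64
  #5: 2 × 2 × 8 = 32
  #6: 8 × 3 × 10 = 240
  #7: 4 × 10 × 7 = 280
  #8: 6 × 3 × 2 = 36
  #9: 5 × 7 × 6 = 210
RPN > 116: #1 (567), #2 (640), #3 (450), #6 (240), #7 (280), #9 (210).
Sum: 567 + 640 + 450 + 240 + 280 + 210 = 2387.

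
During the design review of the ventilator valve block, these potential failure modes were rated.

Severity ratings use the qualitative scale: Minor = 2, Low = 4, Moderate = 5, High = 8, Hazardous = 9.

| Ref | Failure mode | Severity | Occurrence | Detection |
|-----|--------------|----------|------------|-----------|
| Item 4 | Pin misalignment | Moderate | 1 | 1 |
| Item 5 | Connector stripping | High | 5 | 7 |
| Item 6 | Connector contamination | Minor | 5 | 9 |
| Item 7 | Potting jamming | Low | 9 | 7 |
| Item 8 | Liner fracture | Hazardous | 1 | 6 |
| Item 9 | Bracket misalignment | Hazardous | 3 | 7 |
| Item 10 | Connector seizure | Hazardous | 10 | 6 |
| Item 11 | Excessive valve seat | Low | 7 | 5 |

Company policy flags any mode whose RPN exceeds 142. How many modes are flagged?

RPN = Severity × Occurrence × Detection:
  Item 4: 5 × 1 × 1 = 5
  Item 5: 8 × 5 × 7 = 280
  Item 6: 2 × 5 × 9 = 90
  Item 7: 4 × 9 × 7 = 252
  Item 8: 9 × 1 × 6 = 54
  Item 9: 9 × 3 × 7 = 189
  Item 10: 9 × 10 × 6 = 540
  Item 11: 4 × 7 × 5 = 140
Modes with RPN > 142: Item 5 (280), Item 7 (252), Item 9 (189), Item 10 (540) → 4.

4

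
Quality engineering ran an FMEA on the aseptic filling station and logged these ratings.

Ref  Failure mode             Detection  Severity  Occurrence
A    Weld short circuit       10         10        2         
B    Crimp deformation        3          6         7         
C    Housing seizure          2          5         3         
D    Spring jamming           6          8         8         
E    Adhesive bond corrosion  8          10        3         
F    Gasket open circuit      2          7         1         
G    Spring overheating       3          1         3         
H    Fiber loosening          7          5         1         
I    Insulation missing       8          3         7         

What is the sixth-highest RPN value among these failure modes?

RPN = Severity × Occurrence × Detection:
  A: 10 × 2 × 10 = 200
  B: 6 × 7 × 3 = 126
  C: 5 × 3 × 2 = 30
  D: 8 × 8 × 6 = 384
  E: 10 × 3 × 8 = 240
  F: 7 × 1 × 2 = 14
  G: 1 × 3 × 3 = 9
  H: 5 × 1 × 7 = 35
  I: 3 × 7 × 8 = 168
Sorted descending: 384, 240, 200, 168, 126, 35, 30, 14, 9.
The sixth-highest RPN is 35 (H).

35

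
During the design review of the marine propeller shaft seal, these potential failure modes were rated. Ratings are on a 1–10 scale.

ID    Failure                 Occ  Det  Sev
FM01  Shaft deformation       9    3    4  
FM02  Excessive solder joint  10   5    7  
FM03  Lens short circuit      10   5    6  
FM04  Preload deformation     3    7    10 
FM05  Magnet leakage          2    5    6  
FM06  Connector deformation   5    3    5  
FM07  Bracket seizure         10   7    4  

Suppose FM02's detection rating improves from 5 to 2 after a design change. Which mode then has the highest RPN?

RPN = Severity × Occurrence × Detection:
  FM01: 4 × 9 × 3 = 108
  FM02: 7 × 10 × 5 = 350
  FM03: 6 × 10 × 5 = 300
  FM04: 10 × 3 × 7 = 210
  FM05: 6 × 2 × 5 = 60
  FM06: 5 × 5 × 3 = 75
  FM07: 4 × 10 × 7 = 280
After action: FM02 → 7 × 10 × 2 = 140.
Revised RPNs: FM03=300, FM07=280, FM04=210, FM02=140, FM01=108, FM06=75, FM05=60.
Highest is now FM03 (300).

FM03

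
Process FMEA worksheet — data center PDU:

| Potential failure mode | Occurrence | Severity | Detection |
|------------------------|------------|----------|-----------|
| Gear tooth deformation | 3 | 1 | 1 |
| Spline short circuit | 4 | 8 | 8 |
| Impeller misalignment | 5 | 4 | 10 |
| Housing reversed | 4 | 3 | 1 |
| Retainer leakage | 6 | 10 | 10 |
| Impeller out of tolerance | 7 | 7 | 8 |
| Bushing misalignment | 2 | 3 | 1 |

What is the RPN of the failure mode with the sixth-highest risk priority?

6

RPN = Severity × Occurrence × Detection:
  Gear tooth deformation: 1 × 3 × 1 = 3
  Spline short circuit: 8 × 4 × 8 = 256
  Impeller misalignment: 4 × 5 × 10 = 200
  Housing reversed: 3 × 4 × 1 = 12
  Retainer leakage: 10 × 6 × 10 = 600
  Impeller out of tolerance: 7 × 7 × 8 = 392
  Bushing misalignment: 3 × 2 × 1 = 6
Sorted descending: 600, 392, 256, 200, 12, 6, 3.
The sixth-highest RPN is 6 (Bushing misalignment).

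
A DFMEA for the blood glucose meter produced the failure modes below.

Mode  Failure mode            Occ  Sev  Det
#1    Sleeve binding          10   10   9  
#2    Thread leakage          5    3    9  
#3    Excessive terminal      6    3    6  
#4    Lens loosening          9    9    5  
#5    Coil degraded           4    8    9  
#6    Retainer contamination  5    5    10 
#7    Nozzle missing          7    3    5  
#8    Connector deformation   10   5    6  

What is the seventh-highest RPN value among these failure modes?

RPN = Severity × Occurrence × Detection:
  #1: 10 × 10 × 9 = 900
  #2: 3 × 5 × 9 = 135
  #3: 3 × 6 × 6 = 108
  #4: 9 × 9 × 5 = 405
  #5: 8 × 4 × 9 = 288
  #6: 5 × 5 × 10 = 250
  #7: 3 × 7 × 5 = 105
  #8: 5 × 10 × 6 = 300
Sorted descending: 900, 405, 300, 288, 250, 135, 108, 105.
The seventh-highest RPN is 108 (#3).

108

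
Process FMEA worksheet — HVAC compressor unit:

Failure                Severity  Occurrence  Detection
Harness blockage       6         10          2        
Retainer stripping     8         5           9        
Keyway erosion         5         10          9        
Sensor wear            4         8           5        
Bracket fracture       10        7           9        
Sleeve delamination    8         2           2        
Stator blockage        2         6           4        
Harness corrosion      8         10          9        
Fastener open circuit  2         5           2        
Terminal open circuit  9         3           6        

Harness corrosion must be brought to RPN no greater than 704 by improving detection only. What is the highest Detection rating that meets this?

Harness corrosion: S=8, O=10, D=9 → current RPN = 720.
Fixed product = 80. Need 80 × D ≤ 704, so D ≤ 704/80 = 8.80.
Maximum integer Detection rating = 8 (gives RPN 640; D=9 would give 720 > 704).

8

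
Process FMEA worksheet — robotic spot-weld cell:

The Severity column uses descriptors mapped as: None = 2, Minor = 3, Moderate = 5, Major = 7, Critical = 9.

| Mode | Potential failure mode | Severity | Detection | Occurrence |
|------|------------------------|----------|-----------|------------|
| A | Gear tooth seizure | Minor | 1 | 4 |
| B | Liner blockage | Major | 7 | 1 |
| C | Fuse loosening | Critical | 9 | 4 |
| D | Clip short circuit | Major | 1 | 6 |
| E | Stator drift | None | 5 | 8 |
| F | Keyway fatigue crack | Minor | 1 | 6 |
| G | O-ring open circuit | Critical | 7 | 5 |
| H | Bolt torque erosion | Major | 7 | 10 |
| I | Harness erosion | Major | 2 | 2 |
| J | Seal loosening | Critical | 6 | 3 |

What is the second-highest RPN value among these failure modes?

324

RPN = Severity × Occurrence × Detection:
  A: 3 × 4 × 1 = 12
  B: 7 × 1 × 7 = 49
  C: 9 × 4 × 9 = 324
  D: 7 × 6 × 1 = 42
  E: 2 × 8 × 5 = 80
  F: 3 × 6 × 1 = 18
  G: 9 × 5 × 7 = 315
  H: 7 × 10 × 7 = 490
  I: 7 × 2 × 2 = 28
  J: 9 × 3 × 6 = 162
Sorted descending: 490, 324, 315, 162, 80, 49, 42, 28, 18, 12.
The second-highest RPN is 324 (C).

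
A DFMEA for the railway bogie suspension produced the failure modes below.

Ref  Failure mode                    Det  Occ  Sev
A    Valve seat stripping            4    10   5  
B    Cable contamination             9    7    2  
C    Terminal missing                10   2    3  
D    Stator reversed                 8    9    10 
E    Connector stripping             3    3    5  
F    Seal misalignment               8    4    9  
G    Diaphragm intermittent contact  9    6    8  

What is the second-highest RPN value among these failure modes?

432

RPN = Severity × Occurrence × Detection:
  A: 5 × 10 × 4 = 200
  B: 2 × 7 × 9 = 126
  C: 3 × 2 × 10 = 60
  D: 10 × 9 × 8 = 720
  E: 5 × 3 × 3 = 45
  F: 9 × 4 × 8 = 288
  G: 8 × 6 × 9 = 432
Sorted descending: 720, 432, 288, 200, 126, 60, 45.
The second-highest RPN is 432 (G).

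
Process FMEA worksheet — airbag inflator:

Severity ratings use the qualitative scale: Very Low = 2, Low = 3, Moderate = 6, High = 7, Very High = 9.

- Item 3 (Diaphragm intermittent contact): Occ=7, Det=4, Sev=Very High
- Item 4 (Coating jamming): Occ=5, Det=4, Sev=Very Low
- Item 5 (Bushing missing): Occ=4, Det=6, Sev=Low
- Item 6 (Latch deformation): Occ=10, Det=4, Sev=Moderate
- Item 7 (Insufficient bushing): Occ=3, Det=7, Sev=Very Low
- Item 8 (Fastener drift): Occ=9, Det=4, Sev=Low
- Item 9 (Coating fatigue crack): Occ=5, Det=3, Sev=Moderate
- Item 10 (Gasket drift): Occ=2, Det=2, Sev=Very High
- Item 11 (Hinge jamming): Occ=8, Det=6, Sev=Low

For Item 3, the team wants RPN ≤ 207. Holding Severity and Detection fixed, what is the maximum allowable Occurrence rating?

5

Item 3: S=9, O=7, D=4 → current RPN = 252.
Fixed product = 36. Need 36 × O ≤ 207, so O ≤ 207/36 = 5.75.
Maximum integer Occurrence rating = 5 (gives RPN 180; O=6 would give 216 > 207).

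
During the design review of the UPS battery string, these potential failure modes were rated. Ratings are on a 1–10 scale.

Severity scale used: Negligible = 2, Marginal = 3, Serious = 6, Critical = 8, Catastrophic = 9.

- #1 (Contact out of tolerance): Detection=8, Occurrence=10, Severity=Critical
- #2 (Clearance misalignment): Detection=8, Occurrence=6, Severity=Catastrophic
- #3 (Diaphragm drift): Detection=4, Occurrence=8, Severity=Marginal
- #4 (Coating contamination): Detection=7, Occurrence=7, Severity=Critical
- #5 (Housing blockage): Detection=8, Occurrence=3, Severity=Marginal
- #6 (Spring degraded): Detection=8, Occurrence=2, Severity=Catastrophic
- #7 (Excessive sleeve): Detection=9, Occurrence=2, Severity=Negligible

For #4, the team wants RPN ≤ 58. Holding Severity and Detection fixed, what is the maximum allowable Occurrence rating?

1

#4: S=8, O=7, D=7 → current RPN = 392.
Fixed product = 56. Need 56 × O ≤ 58, so O ≤ 58/56 = 1.04.
Maximum integer Occurrence rating = 1 (gives RPN 56; O=2 would give 112 > 58).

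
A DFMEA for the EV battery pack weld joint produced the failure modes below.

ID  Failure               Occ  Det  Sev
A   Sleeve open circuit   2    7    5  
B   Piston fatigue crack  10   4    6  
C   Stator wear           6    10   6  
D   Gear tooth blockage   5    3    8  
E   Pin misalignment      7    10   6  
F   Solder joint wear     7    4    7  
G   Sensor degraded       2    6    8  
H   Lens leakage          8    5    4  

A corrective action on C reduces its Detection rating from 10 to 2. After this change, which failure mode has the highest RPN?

E

RPN = Severity × Occurrence × Detection:
  A: 5 × 2 × 7 = 70
  B: 6 × 10 × 4 = 240
  C: 6 × 6 × 10 = 360
  D: 8 × 5 × 3 = 120
  E: 6 × 7 × 10 = 420
  F: 7 × 7 × 4 = 196
  G: 8 × 2 × 6 = 96
  H: 4 × 8 × 5 = 160
After action: C → 6 × 6 × 2 = 72.
Revised RPNs: E=420, B=240, F=196, H=160, D=120, G=96, C=72, A=70.
Highest is now E (420).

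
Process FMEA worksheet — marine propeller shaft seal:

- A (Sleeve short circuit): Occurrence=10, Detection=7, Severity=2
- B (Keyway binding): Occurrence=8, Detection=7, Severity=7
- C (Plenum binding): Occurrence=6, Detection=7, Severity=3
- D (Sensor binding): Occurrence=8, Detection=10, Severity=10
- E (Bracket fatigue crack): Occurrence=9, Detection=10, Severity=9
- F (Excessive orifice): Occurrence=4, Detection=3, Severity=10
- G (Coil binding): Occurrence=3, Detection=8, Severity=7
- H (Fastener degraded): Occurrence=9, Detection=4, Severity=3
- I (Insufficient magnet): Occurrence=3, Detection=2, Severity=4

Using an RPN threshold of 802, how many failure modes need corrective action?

RPN = Severity × Occurrence × Detection:
  A: 2 × 10 × 7 = 140
  B: 7 × 8 × 7 = 392
  C: 3 × 6 × 7 = 126
  D: 10 × 8 × 10 = 800
  E: 9 × 9 × 10 = 810
  F: 10 × 4 × 3 = 120
  G: 7 × 3 × 8 = 168
  H: 3 × 9 × 4 = 108
  I: 4 × 3 × 2 = 24
Modes with RPN ≥ 802: E (810) → 1.

1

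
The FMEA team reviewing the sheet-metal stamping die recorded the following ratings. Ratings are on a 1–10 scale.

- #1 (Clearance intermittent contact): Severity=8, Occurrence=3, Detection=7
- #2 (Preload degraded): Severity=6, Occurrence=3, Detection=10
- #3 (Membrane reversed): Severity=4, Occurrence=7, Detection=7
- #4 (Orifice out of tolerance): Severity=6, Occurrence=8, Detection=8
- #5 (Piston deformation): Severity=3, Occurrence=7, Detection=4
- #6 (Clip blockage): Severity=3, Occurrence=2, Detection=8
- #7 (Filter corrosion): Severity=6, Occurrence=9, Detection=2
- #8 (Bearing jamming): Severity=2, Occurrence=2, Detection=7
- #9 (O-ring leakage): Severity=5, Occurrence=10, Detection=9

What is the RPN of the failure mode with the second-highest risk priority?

RPN = Severity × Occurrence × Detection:
  #1: 8 × 3 × 7 = 168
  #2: 6 × 3 × 10 = 180
  #3: 4 × 7 × 7 = 196
  #4: 6 × 8 × 8 = 384
  #5: 3 × 7 × 4 = 84
  #6: 3 × 2 × 8 = 48
  #7: 6 × 9 × 2 = 108
  #8: 2 × 2 × 7 = 28
  #9: 5 × 10 × 9 = 450
Sorted descending: 450, 384, 196, 180, 168, 108, 84, 48, 28.
The second-highest RPN is 384 (#4).

384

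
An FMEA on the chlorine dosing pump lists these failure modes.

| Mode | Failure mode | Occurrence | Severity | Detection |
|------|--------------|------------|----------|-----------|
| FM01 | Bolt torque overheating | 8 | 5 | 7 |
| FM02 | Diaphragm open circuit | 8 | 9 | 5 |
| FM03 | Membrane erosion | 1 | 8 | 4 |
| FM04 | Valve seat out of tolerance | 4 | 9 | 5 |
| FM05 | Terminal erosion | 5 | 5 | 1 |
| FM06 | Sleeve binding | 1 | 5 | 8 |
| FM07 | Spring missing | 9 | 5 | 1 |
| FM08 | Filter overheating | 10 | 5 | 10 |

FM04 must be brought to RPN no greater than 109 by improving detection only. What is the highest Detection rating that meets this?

FM04: S=9, O=4, D=5 → current RPN = 180.
Fixed product = 36. Need 36 × D ≤ 109, so D ≤ 109/36 = 3.03.
Maximum integer Detection rating = 3 (gives RPN 108; D=4 would give 144 > 109).

3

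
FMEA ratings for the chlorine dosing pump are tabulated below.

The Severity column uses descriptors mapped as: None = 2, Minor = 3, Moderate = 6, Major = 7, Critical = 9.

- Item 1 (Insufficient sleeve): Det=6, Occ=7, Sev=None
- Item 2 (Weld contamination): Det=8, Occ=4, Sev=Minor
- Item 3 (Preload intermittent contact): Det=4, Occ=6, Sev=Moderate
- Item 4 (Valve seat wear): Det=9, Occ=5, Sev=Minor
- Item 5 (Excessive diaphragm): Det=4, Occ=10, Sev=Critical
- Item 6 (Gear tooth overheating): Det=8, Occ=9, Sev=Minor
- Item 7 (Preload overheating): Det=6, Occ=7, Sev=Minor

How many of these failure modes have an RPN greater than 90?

RPN = Severity × Occurrence × Detection:
  Item 1: 2 × 7 × 6 = 84
  Item 2: 3 × 4 × 8 = 96
  Item 3: 6 × 6 × 4 = 144
  Item 4: 3 × 5 × 9 = 135
  Item 5: 9 × 10 × 4 = 360
  Item 6: 3 × 9 × 8 = 216
  Item 7: 3 × 7 × 6 = 126
Modes with RPN > 90: Item 2 (96), Item 3 (144), Item 4 (135), Item 5 (360), Item 6 (216), Item 7 (126) → 6.

6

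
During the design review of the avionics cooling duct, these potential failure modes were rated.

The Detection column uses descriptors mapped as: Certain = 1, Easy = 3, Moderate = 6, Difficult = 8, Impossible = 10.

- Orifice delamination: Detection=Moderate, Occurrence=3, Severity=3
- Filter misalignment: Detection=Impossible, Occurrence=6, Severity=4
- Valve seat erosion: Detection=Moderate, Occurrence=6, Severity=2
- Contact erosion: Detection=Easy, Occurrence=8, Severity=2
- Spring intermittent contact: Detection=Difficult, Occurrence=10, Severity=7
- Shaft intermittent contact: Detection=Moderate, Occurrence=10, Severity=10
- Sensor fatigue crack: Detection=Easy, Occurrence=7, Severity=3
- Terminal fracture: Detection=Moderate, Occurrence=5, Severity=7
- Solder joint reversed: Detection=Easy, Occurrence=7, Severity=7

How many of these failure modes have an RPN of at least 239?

3

RPN = Severity × Occurrence × Detection:
  Orifice delamination: 3 × 3 × 6 = 54
  Filter misalignment: 4 × 6 × 10 = 240
  Valve seat erosion: 2 × 6 × 6 = 72
  Contact erosion: 2 × 8 × 3 = 48
  Spring intermittent contact: 7 × 10 × 8 = 560
  Shaft intermittent contact: 10 × 10 × 6 = 600
  Sensor fatigue crack: 3 × 7 × 3 = 63
  Terminal fracture: 7 × 5 × 6 = 210
  Solder joint reversed: 7 × 7 × 3 = 147
Modes with RPN ≥ 239: Filter misalignment (240), Spring intermittent contact (560), Shaft intermittent contact (600) → 3.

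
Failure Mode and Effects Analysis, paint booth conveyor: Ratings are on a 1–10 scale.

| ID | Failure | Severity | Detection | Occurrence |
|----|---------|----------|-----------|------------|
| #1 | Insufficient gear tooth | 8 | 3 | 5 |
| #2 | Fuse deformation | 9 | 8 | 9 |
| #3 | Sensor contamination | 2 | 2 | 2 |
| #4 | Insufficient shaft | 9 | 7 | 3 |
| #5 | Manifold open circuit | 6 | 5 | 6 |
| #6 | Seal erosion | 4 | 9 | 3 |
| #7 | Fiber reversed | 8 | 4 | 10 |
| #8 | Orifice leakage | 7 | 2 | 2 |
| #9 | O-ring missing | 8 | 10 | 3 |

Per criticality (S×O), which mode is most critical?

#2

Criticality = Severity × Occurrence:
  #1: 8 × 5 = 40
  #2: 9 × 9 = 81
  #3: 2 × 2 = 4
  #4: 9 × 3 = 27
  #5: 6 × 6 = 36
  #6: 4 × 3 = 12
  #7: 8 × 10 = 80
  #8: 7 × 2 = 14
  #9: 8 × 3 = 24
Highest criticality is 81 → #2.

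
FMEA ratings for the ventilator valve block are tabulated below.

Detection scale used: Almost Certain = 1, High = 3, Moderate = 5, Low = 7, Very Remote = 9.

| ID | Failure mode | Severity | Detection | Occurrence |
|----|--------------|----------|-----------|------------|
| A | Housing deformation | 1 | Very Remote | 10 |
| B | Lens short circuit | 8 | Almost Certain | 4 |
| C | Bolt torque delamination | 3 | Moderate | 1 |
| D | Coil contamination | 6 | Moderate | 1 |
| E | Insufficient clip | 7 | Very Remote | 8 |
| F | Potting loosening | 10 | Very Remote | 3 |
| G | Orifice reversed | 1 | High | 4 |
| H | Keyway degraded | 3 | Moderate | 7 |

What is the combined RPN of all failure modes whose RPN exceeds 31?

1001

RPN = Severity × Occurrence × Detection:
  A: 1 × 10 × 9 = 90
  B: 8 × 4 × 1 = 32
  C: 3 × 1 × 5 = 15
  D: 6 × 1 × 5 = 30
  E: 7 × 8 × 9 = 504
  F: 10 × 3 × 9 = 270
  G: 1 × 4 × 3 = 12
  H: 3 × 7 × 5 = 105
RPN > 31: A (90), B (32), E (504), F (270), H (105).
Sum: 90 + 32 + 504 + 270 + 105 = 1001.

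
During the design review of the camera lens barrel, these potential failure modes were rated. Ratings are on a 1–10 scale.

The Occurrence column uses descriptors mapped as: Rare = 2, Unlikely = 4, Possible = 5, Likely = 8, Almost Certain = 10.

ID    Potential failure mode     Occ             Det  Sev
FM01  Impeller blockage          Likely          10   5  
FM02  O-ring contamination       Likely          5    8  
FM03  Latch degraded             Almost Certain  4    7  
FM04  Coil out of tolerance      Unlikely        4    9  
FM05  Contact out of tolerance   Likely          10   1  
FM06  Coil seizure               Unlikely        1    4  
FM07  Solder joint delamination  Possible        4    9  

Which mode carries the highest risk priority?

RPN = Severity × Occurrence × Detection:
  FM01: 5 × 8 × 10 = 400
  FM02: 8 × 8 × 5 = 320
  FM03: 7 × 10 × 4 = 280
  FM04: 9 × 4 × 4 = 144
  FM05: 1 × 8 × 10 = 80
  FM06: 4 × 4 × 1 = 16
  FM07: 9 × 5 × 4 = 180
Highest RPN is 400 → FM01.

FM01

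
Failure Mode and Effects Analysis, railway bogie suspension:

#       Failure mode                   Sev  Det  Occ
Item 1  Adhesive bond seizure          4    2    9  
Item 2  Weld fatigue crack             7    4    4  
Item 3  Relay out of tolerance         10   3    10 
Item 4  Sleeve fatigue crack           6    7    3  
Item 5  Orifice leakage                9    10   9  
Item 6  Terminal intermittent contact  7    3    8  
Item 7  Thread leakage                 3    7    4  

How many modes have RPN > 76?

6

RPN = Severity × Occurrence × Detection:
  Item 1: 4 × 9 × 2 = 72
  Item 2: 7 × 4 × 4 = 112
  Item 3: 10 × 10 × 3 = 300
  Item 4: 6 × 3 × 7 = 126
  Item 5: 9 × 9 × 10 = 810
  Item 6: 7 × 8 × 3 = 168
  Item 7: 3 × 4 × 7 = 84
Modes with RPN > 76: Item 2 (112), Item 3 (300), Item 4 (126), Item 5 (810), Item 6 (168), Item 7 (84) → 6.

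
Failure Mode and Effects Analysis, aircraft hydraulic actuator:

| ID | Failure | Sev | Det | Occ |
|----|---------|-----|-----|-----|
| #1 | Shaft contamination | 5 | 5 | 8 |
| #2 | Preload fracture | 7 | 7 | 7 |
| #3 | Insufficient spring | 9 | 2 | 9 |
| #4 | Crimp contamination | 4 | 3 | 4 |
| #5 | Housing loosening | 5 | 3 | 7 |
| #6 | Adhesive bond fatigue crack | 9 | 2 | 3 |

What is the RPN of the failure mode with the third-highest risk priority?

162

RPN = Severity × Occurrence × Detection:
  #1: 5 × 8 × 5 = 200
  #2: 7 × 7 × 7 = 343
  #3: 9 × 9 × 2 = 162
  #4: 4 × 4 × 3 = 48
  #5: 5 × 7 × 3 = 105
  #6: 9 × 3 × 2 = 54
Sorted descending: 343, 200, 162, 105, 54, 48.
The third-highest RPN is 162 (#3).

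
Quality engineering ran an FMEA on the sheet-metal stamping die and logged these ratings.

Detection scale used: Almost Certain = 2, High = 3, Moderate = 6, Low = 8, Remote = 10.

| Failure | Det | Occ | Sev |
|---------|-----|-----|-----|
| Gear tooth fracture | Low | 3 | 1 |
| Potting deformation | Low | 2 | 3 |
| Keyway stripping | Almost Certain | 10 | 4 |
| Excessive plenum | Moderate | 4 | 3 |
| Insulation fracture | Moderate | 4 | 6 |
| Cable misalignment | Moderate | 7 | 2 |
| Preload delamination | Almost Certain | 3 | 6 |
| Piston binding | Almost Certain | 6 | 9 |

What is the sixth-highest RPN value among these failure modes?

RPN = Severity × Occurrence × Detection:
  Gear tooth fracture: 1 × 3 × 8 = 24
  Potting deformation: 3 × 2 × 8 = 48
  Keyway stripping: 4 × 10 × 2 = 80
  Excessive plenum: 3 × 4 × 6 = 72
  Insulation fracture: 6 × 4 × 6 = 144
  Cable misalignment: 2 × 7 × 6 = 84
  Preload delamination: 6 × 3 × 2 = 36
  Piston binding: 9 × 6 × 2 = 108
Sorted descending: 144, 108, 84, 80, 72, 48, 36, 24.
The sixth-highest RPN is 48 (Potting deformation).

48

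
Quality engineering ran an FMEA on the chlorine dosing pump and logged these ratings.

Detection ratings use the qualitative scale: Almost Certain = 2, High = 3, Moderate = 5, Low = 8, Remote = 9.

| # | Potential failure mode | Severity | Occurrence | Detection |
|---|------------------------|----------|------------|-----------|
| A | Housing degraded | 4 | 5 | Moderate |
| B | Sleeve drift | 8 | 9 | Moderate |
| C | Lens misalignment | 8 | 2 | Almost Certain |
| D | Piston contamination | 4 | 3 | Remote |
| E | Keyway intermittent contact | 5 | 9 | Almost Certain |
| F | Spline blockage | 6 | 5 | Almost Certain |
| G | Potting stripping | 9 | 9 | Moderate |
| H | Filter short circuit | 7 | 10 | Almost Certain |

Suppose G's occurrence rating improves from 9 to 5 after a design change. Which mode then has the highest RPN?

B

RPN = Severity × Occurrence × Detection:
  A: 4 × 5 × 5 = 100
  B: 8 × 9 × 5 = 360
  C: 8 × 2 × 2 = 32
  D: 4 × 3 × 9 = 108
  E: 5 × 9 × 2 = 90
  F: 6 × 5 × 2 = 60
  G: 9 × 9 × 5 = 405
  H: 7 × 10 × 2 = 140
After action: G → 9 × 5 × 5 = 225.
Revised RPNs: B=360, G=225, H=140, D=108, A=100, E=90, F=60, C=32.
Highest is now B (360).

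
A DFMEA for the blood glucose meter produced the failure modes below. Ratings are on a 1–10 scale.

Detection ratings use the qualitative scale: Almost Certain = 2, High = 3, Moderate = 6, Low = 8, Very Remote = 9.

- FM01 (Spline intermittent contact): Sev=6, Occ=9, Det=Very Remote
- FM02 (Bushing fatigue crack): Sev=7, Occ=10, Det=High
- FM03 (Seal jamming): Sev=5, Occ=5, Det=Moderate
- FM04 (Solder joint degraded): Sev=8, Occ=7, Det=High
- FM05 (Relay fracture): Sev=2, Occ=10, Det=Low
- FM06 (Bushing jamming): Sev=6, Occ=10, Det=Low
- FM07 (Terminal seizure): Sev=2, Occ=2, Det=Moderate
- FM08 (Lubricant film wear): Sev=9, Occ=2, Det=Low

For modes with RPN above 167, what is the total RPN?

1344

RPN = Severity × Occurrence × Detection:
  FM01: 6 × 9 × 9 = 486
  FM02: 7 × 10 × 3 = 210
  FM03: 5 × 5 × 6 = 150
  FM04: 8 × 7 × 3 = 168
  FM05: 2 × 10 × 8 = 160
  FM06: 6 × 10 × 8 = 480
  FM07: 2 × 2 × 6 = 24
  FM08: 9 × 2 × 8 = 144
RPN > 167: FM01 (486), FM02 (210), FM04 (168), FM06 (480).
Sum: 486 + 210 + 168 + 480 = 1344.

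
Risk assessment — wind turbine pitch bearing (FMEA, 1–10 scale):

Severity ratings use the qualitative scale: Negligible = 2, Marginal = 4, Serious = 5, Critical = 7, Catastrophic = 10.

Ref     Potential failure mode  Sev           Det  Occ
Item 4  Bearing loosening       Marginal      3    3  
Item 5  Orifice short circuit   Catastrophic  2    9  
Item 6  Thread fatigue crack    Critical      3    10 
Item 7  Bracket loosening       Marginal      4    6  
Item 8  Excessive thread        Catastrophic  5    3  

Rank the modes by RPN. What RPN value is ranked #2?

180

RPN = Severity × Occurrence × Detection:
  Item 4: 4 × 3 × 3 = 36
  Item 5: 10 × 9 × 2 = 180
  Item 6: 7 × 10 × 3 = 210
  Item 7: 4 × 6 × 4 = 96
  Item 8: 10 × 3 × 5 = 150
Sorted descending: 210, 180, 150, 96, 36.
The second-highest RPN is 180 (Item 5).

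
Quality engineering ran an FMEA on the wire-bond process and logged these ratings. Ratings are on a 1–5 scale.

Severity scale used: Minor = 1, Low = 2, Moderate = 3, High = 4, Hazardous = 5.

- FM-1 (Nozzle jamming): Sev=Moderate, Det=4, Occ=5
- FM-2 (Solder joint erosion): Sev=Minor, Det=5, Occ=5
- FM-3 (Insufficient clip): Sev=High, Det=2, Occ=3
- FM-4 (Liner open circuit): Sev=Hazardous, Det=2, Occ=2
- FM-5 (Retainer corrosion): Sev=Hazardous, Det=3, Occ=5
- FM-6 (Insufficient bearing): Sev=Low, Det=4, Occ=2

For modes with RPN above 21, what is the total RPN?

RPN = Severity × Occurrence × Detection:
  FM-1: 3 × 5 × 4 = 60
  FM-2: 1 × 5 × 5 = 25
  FM-3: 4 × 3 × 2 = 24
  FM-4: 5 × 2 × 2 = 20
  FM-5: 5 × 5 × 3 = 75
  FM-6: 2 × 2 × 4 = 16
RPN > 21: FM-1 (60), FM-2 (25), FM-3 (24), FM-5 (75).
Sum: 60 + 25 + 24 + 75 = 184.

184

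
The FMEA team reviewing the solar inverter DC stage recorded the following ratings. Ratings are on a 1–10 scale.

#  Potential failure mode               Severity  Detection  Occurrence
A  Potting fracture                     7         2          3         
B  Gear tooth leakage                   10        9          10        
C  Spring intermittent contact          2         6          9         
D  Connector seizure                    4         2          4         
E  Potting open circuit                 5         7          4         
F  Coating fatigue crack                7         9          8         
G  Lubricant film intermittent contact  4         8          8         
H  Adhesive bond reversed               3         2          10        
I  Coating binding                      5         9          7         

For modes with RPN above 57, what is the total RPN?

RPN = Severity × Occurrence × Detection:
  A: 7 × 3 × 2 = 42
  B: 10 × 10 × 9 = 900
  C: 2 × 9 × 6 = 108
  D: 4 × 4 × 2 = 32
  E: 5 × 4 × 7 = 140
  F: 7 × 8 × 9 = 504
  G: 4 × 8 × 8 = 256
  H: 3 × 10 × 2 = 60
  I: 5 × 7 × 9 = 315
RPN > 57: B (900), C (108), E (140), F (504), G (256), H (60), I (315).
Sum: 900 + 108 + 140 + 504 + 256 + 60 + 315 = 2283.

2283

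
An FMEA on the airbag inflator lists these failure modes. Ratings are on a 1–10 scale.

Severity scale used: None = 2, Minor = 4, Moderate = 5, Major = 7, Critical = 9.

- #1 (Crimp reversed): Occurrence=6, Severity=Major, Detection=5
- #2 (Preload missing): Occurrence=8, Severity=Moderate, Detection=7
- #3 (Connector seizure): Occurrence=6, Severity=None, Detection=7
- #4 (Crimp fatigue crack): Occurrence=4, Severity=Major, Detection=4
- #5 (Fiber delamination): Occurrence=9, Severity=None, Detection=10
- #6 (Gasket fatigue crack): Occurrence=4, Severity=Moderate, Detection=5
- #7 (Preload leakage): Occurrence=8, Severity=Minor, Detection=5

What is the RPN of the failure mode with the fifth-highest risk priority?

112

RPN = Severity × Occurrence × Detection:
  #1: 7 × 6 × 5 = 210
  #2: 5 × 8 × 7 = 280
  #3: 2 × 6 × 7 = 84
  #4: 7 × 4 × 4 = 112
  #5: 2 × 9 × 10 = 180
  #6: 5 × 4 × 5 = 100
  #7: 4 × 8 × 5 = 160
Sorted descending: 280, 210, 180, 160, 112, 100, 84.
The fifth-highest RPN is 112 (#4).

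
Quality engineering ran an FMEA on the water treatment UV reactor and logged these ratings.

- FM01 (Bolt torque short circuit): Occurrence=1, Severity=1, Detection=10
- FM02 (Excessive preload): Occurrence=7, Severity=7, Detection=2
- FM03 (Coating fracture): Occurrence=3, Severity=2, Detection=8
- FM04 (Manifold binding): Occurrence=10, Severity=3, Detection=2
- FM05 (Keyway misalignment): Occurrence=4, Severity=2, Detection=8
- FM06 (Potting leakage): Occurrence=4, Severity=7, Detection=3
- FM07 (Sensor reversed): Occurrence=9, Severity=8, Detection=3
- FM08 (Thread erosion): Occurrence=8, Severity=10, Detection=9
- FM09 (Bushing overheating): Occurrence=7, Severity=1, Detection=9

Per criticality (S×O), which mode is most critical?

Criticality = Severity × Occurrence:
  FM01: 1 × 1 = 1
  FM02: 7 × 7 = 49
  FM03: 2 × 3 = 6
  FM04: 3 × 10 = 30
  FM05: 2 × 4 = 8
  FM06: 7 × 4 = 28
  FM07: 8 × 9 = 72
  FM08: 10 × 8 = 80
  FM09: 1 × 7 = 7
Highest criticality is 80 → FM08.

FM08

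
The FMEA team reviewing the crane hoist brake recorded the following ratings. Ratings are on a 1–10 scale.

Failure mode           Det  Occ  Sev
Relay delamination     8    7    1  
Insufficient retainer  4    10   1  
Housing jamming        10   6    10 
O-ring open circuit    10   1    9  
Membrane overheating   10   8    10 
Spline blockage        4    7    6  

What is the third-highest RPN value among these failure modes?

168

RPN = Severity × Occurrence × Detection:
  Relay delamination: 1 × 7 × 8 = 56
  Insufficient retainer: 1 × 10 × 4 = 40
  Housing jamming: 10 × 6 × 10 = 600
  O-ring open circuit: 9 × 1 × 10 = 90
  Membrane overheating: 10 × 8 × 10 = 800
  Spline blockage: 6 × 7 × 4 = 168
Sorted descending: 800, 600, 168, 90, 56, 40.
The third-highest RPN is 168 (Spline blockage).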